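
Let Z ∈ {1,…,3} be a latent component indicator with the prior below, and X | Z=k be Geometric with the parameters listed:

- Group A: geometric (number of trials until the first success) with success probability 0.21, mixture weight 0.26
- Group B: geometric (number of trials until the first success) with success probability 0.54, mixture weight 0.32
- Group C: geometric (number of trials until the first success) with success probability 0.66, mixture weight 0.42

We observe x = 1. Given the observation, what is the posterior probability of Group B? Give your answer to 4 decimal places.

P(component k | x) = π_k·f_k(x) / marginal(x), where marginal(x) = Σ_j π_j·f_j(x).
Geometric probabilities:
  f_A = 0.21
  f_B = 0.54
  f_C = 0.66
Prior × likelihood for each component:
  π_A·f_A = 0.26 × 0.21 = 0.0546
  π_B·f_B = 0.32 × 0.54 = 0.1728
  π_C·f_C = 0.42 × 0.66 = 0.2772
Denominator: 0.0546 + 0.1728 + 0.2772 = 0.5046
P(Group B | x) ≈ 0.3424

0.3424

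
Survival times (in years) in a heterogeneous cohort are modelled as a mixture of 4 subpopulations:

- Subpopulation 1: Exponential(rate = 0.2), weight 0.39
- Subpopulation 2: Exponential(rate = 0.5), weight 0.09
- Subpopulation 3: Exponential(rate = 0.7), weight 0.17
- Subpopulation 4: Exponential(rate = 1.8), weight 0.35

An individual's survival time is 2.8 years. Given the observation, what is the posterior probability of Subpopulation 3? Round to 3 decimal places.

0.219

Posterior ∝ prior × likelihood, so P(k | x) ∝ π_k f_k(x); normalise over all components.
Component likelihoods at x = 2.8 years:
  f_1 = 0.2·e^(−0.2·2.8) = 0.2·e^(−0.5600) = 0.114242
  f_2 = 0.5·e^(−0.5·2.8) = 0.5·e^(−1.4000) = 0.123298
  f_3 = 0.7·e^(−0.7·2.8) = 0.7·e^(−1.9600) = 0.0986009
  f_4 = 1.8·e^(−1.8·2.8) = 1.8·e^(−5.0400) = 0.0116527
Multiply by the mixture weights:
  π_1·f_1 = 0.39 × 0.114242 = 0.0445543
  π_2·f_2 = 0.09 × 0.123298 = 0.0110969
  π_3·f_3 = 0.17 × 0.0986009 = 0.0167622
  π_4·f_4 = 0.35 × 0.0116527 = 0.00407846
Normaliser: 0.0445543 + 0.0110969 + 0.0167622 + 0.00407846 = 0.0764918
Responsibility of Subpopulation 3: 0.0167622 / 0.0764918 ≈ 0.219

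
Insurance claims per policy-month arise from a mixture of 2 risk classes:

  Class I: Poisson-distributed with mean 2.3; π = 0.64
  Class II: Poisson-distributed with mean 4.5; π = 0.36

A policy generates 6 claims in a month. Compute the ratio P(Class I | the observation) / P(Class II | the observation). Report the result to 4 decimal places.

0.2860

Posterior odds = (π_i f_i(x)) / (π_j f_j(x)); the normalising sum cancels.
Component likelihoods at x = 6 claims:
  L_I = e^(−2.3)·2.3^6/6! = 0.0206138
  L_II = e^(−4.5)·4.5^6/6! = 0.12812
0.0131928 / 0.0461233 ≈ 0.2860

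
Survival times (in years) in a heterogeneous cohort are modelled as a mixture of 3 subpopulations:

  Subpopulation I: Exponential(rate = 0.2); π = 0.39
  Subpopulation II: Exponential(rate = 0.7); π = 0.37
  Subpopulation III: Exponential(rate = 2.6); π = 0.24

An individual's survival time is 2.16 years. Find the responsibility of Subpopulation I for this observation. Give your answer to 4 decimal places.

The responsibility of component k is w_k f_k(x) divided by Σ_j w_j f_j(x).
Exponential densities:
  f_I = 0.129842
  f_II = 0.154328
  f_III = 0.00946184
Weight by the priors:
  w_I·f_I = 0.39 × 0.129842 = 0.0506383
  w_II·f_II = 0.37 × 0.154328 = 0.0571014
  w_III·f_III = 0.24 × 0.00946184 = 0.00227084
Normaliser: 0.0506383 + 0.0571014 + 0.00227084 = 0.110011
P(Subpopulation I | 2.16 years) = 0.0506383 / 0.110011 ≈ 0.4603

0.4603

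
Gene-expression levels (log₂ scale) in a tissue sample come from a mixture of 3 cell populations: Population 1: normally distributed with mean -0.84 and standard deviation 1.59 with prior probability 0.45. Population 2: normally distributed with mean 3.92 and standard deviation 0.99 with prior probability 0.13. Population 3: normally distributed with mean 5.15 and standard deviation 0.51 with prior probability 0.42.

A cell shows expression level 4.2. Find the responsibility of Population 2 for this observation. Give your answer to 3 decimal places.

0.462

Apply Bayes' rule: the posterior for each component is proportional to its prior times its likelihood at x.
Evaluate each component's likelihood at the observed value:
  L_1 = 0.00165075
  L_2 = 0.387173
  L_3 = 0.138
Unnormalised posteriors:
  π_1·L_1 = 0.45 × 0.00165075 = 0.000742838
  π_2·L_2 = 0.13 × 0.387173 = 0.0503325
  π_3·L_3 = 0.42 × 0.138 = 0.0579599
Normaliser: 0.000742838 + 0.0503325 + 0.0579599 = 0.109035
Responsibility of Population 2: 0.0503325 / 0.109035 ≈ 0.462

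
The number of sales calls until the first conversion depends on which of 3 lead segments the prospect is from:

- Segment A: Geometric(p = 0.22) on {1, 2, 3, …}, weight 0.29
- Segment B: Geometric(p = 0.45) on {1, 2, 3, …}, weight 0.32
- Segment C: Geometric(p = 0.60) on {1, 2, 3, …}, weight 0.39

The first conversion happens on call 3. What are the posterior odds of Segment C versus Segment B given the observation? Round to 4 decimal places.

Only the two components matter; the odds are (π_i f_i(x)) / (π_j f_j(x)).
Evaluate each component's likelihood at the observed value:
  f_A = 0.133848
  f_B = 0.136125
  f_C = 0.096
Odds = (0.39/0.32) × (0.096/0.136125) = 1.21875 × 0.705234 ≈ 0.8595

0.8595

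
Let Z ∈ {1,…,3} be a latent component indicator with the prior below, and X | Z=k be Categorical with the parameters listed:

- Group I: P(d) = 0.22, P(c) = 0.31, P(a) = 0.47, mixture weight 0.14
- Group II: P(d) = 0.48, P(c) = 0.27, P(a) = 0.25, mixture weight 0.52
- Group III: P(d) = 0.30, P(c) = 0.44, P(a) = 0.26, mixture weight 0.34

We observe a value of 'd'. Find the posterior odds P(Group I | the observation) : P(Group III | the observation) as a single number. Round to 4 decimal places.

Posterior odds = (P(Z=i) f_i(x)) / (P(Z=j) f_j(x)); the normalising sum cancels.
Evaluate each component's likelihood at the observed value:
  p_I = P(d | comp) = 0.22
  p_II = P(d | comp) = 0.48
  p_III = P(d | comp) = 0.30
Odds = (0.14/0.34) × (0.22/0.3) = 0.411765 × 0.733333 ≈ 0.3020

0.3020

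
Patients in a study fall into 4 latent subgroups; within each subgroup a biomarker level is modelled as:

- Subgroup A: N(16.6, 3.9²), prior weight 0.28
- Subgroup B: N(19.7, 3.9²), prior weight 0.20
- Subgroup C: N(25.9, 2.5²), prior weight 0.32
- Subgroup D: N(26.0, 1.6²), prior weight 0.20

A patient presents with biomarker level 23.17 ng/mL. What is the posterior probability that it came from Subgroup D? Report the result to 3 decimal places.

0.176

Apply Bayes' rule: the posterior for each component is proportional to its prior times its likelihood at x.
Component likelihoods at x = 23.17 ng/mL:
  p_A = (1/(3.9·√(2π)))·exp(−(23.17−16.6)²/(2·3.9²)) = 0.102293·exp(-1.41896) = 0.0247512
  p_B = (1/(3.9·√(2π)))·exp(−(23.17−19.7)²/(2·3.9²)) = 0.102293·exp(-0.39582) = 0.0688561
  p_C = (1/(2.5·√(2π)))·exp(−(23.17−25.9)²/(2·2.5²)) = 0.159577·exp(-0.59623) = 0.0879083
  p_D = (1/(1.6·√(2π)))·exp(−(23.17−26.0)²/(2·1.6²)) = 0.249339·exp(-1.56424) = 0.0521735
Unnormalised posteriors:
  π_A·p_A = 0.28 × 0.0247512 = 0.00693035
  π_B·p_B = 0.20 × 0.0688561 = 0.0137712
  π_C·p_C = 0.32 × 0.0879083 = 0.0281307
  π_D·p_D = 0.20 × 0.0521735 = 0.0104347
Evidence: 0.00693035 + 0.0137712 + 0.0281307 + 0.0104347 = 0.0592669
P(Subgroup D | data) = 0.0104347 / 0.0592669 ≈ 0.176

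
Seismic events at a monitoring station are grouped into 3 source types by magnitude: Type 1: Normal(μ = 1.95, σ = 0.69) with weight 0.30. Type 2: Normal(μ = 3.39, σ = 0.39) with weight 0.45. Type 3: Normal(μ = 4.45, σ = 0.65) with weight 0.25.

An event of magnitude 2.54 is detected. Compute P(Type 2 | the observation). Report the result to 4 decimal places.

The responsibility of component k is π_k f_k(x) divided by Σ_j π_j f_j(x).
Normal densities:
  L_1 = (1/(0.69·√(2π)))·exp(−(2.54−1.95)²/(2·0.69²)) = 0.578177·exp(-0.36557) = 0.401138
  L_2 = (1/(0.39·√(2π)))·exp(−(2.54−3.39)²/(2·0.39²)) = 1.022929·exp(-2.37508) = 0.0951394
  L_3 = (1/(0.65·√(2π)))·exp(−(2.54−4.45)²/(2·0.65²)) = 0.613757·exp(-4.31728) = 0.00818515
Prior × likelihood for each component:
  π_1·L_1 = 0.30 × 0.401138 = 0.120341
  π_2·L_2 = 0.45 × 0.0951394 = 0.0428127
  π_3·L_3 = 0.25 × 0.00818515 = 0.00204629
Denominator: 0.120341 + 0.0428127 + 0.00204629 = 0.1652
P(Type 2 | the observation) ≈ 0.2592

0.2592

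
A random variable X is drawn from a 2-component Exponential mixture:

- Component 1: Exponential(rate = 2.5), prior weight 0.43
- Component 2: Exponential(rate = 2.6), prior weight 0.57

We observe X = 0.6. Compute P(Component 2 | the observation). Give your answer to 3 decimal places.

The responsibility of component k is w_k f_k(x) divided by Σ_j w_j f_j(x).
Exponential densities:
  f_1 = 0.557825
  f_2 = 0.546354
Unnormalised posteriors:
  w_1·f_1 = 0.43 × 0.557825 = 0.239865
  w_2·f_2 = 0.57 × 0.546354 = 0.311422
Denominator: 0.239865 + 0.311422 = 0.551287
So the posterior for Component 2 is 0.311422 / 0.551287 ≈ 0.565.

0.565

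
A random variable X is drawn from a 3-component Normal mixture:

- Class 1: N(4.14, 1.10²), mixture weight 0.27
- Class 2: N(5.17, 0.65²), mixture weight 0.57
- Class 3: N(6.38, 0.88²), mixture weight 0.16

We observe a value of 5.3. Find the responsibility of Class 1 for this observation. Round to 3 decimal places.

0.130

P(component k | x) = π_k·f_k(x) / marginal(x), where marginal(x) = Σ_j π_j·f_j(x).
Normal densities:
  L_1 = (1/(1.10·√(2π)))·exp(−(5.3−4.14)²/(2·1.10²)) = 0.362675·exp(-0.55603) = 0.207987
  L_2 = (1/(0.65·√(2π)))·exp(−(5.3−5.17)²/(2·0.65²)) = 0.613757·exp(-0.02000) = 0.601604
  L_3 = (1/(0.88·√(2π)))·exp(−(5.3−6.38)²/(2·0.88²)) = 0.453344·exp(-0.75310) = 0.213482
Weight by the priors:
  π_1·L_1 = 0.27 × 0.207987 = 0.0561564
  π_2·L_2 = 0.57 × 0.601604 = 0.342914
  π_3·L_3 = 0.16 × 0.213482 = 0.0341571
Sum: 0.0561564 + 0.342914 + 0.0341571 = 0.433228
So the posterior for Class 1 is 0.0561564 / 0.433228 ≈ 0.130.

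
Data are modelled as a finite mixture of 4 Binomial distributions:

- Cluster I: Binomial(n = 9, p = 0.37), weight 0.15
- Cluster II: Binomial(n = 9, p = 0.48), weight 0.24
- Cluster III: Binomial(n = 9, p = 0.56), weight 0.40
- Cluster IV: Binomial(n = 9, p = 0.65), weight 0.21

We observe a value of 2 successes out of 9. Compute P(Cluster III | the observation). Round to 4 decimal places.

Posterior ∝ prior × likelihood, so P(k | x) ∝ P(Z=k) f_k(x); normalise over all components.
Evaluate each component's likelihood at the observed value:
  L_I = C(9,2)·0.37^2·0.63^7 = 36·0.1369·0.0393898 = 0.194129
  L_II = C(9,2)·0.48^2·0.52^7 = 36·0.2304·0.0102807 = 0.0852724
  L_III = C(9,2)·0.56^2·0.44^7 = 36·0.3136·0.00319278 = 0.0360452
  L_IV = C(9,2)·0.65^2·0.35^7 = 36·0.4225·0.000643393 = 0.00978601
Multiply by the mixture weights:
  P(Z=I)·L_I = 0.15 × 0.194129 = 0.0291193
  P(Z=II)·L_II = 0.24 × 0.0852724 = 0.0204654
  P(Z=III)·L_III = 0.40 × 0.0360452 = 0.0144181
  P(Z=IV)·L_IV = 0.21 × 0.00978601 = 0.00205506
Denominator: 0.0291193 + 0.0204654 + 0.0144181 + 0.00205506 = 0.0660578
P(Cluster III | 2 successes out of 9) ≈ 0.2183

0.2183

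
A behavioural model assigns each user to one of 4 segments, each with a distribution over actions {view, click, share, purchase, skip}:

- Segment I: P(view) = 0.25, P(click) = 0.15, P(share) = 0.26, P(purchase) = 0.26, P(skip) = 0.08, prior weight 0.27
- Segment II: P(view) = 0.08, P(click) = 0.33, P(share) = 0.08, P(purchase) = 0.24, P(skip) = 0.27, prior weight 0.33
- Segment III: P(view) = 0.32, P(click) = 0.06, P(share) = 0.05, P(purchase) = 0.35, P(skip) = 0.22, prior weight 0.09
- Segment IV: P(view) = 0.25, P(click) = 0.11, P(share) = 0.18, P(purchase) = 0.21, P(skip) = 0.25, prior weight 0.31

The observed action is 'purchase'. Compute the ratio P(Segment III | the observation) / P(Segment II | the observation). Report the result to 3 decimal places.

0.398

Posterior odds = (P(Z=i) f_i(x)) / (P(Z=j) f_j(x)); the normalising sum cancels.
Categorical probabilities:
  f_I = P(purchase | comp) = 0.26
  f_II = P(purchase | comp) = 0.24
  f_III = P(purchase | comp) = 0.35
  f_IV = P(purchase | comp) = 0.21
0.0315 / 0.0792 ≈ 0.398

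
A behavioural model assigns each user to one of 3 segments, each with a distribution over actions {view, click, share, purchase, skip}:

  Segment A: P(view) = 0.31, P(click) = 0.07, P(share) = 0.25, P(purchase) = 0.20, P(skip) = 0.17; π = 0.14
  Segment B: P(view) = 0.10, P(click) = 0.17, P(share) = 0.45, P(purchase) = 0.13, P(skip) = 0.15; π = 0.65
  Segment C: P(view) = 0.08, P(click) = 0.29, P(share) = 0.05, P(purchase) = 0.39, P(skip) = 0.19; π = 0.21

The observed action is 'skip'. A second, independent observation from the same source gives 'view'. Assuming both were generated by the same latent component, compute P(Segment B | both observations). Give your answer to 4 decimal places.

0.4798

By Bayes' theorem, P(k | x) = P(Z=k) f_k(x) / Σ_j P(Z=j) f_j(x).
Since both observations come from the same component, the likelihood for component k is f_k(x₁)·f_k(x₂).
  p_A = [P(skip | comp) = 0.17] × [0.31] = 0.0527
  p_B = [P(skip | comp) = 0.15] × [0.1] = 0.015
  p_C = [P(skip | comp) = 0.19] × [0.08] = 0.0152
Unnormalised posteriors:
  P(Z=A)·p_A = 0.14 × 0.0527 = 0.007378
  P(Z=B)·p_B = 0.65 × 0.015 = 0.00975
  P(Z=C)·p_C = 0.21 × 0.0152 = 0.003192
Sum: 0.007378 + 0.00975 + 0.003192 = 0.02032
P(Segment B | x₁, x₂) ≈ 0.4798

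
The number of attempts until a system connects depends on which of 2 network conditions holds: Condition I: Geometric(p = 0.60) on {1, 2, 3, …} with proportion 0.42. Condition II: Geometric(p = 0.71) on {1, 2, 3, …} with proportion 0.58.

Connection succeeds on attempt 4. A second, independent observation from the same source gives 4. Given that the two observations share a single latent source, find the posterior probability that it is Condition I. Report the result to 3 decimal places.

Apply Bayes' rule: the posterior for each component is proportional to its prior times its likelihood at x.
Since both observations come from the same component, the likelihood for component k is f_k(x₁)·f_k(x₂).
  p_I = [0.60·(1−0.60)^3 = 0.60·0.064 = 0.0384] × [0.0384] = 0.00147456
  p_II = [0.71·(1−0.71)^3 = 0.71·0.024389 = 0.0173162] × [0.0173162] = 0.00029985
Unnormalised posteriors:
  π_I·p_I = 0.42 × 0.00147456 = 0.000619315
  π_II·p_II = 0.58 × 0.00029985 = 0.000173913
Evidence: 0.000619315 + 0.000173913 = 0.000793228
P(Condition I | x₁, x₂) ≈ 0.781

0.781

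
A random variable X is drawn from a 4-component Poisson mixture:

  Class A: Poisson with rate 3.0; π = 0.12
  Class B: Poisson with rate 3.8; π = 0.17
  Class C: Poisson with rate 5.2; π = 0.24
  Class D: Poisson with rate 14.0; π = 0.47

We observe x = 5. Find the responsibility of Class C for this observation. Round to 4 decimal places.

By Bayes' theorem, P(k | x) = π_k f_k(x) / Σ_j π_j f_j(x).
Evaluate each component's likelihood at the observed value:
  L_A = e^(−3.0)·3.0^5/5! = 0.100819
  L_B = e^(−3.8)·3.8^5/5! = 0.147713
  L_C = e^(−5.2)·5.2^5/5! = 0.174785
  L_D = e^(−14.0)·14.0^5/5! = 0.0037268
Weight by the priors:
  π_A·L_A = 0.12 × 0.100819 = 0.0120983
  π_B·L_B = 0.17 × 0.147713 = 0.0251112
  π_C·L_C = 0.24 × 0.174785 = 0.0419484
  π_D·L_D = 0.47 × 0.0037268 = 0.0017516
Normaliser: 0.0120983 + 0.0251112 + 0.0419484 + 0.0017516 = 0.0809094
Responsibility of Class C: 0.0419484 / 0.0809094 ≈ 0.5185

0.5185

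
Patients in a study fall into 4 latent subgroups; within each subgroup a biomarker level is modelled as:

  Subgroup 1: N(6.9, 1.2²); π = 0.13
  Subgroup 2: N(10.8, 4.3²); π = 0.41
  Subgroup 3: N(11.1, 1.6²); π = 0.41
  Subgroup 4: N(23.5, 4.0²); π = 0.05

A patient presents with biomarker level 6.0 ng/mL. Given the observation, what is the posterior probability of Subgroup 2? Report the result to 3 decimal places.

By Bayes' theorem, P(k | x) = w_k f_k(x) / Σ_j w_j f_j(x).
Component likelihoods at x = 6.0 ng/mL:
  L_1 = 0.250948
  L_2 = 0.0497576
  L_3 = 0.00155074
  L_4 = 6.95851e-06
Multiply by the mixture weights:
  w_1·L_1 = 0.13 × 0.250948 = 0.0326232
  w_2·L_2 = 0.41 × 0.0497576 = 0.0204006
  w_3·L_3 = 0.41 × 0.00155074 = 0.000635805
  w_4·L_4 = 0.05 × 6.95851e-06 = 3.47925e-07
Evidence: 0.0326232 + 0.0204006 + 0.000635805 + 3.47925e-07 = 0.05366
P(Subgroup 2 | 6.0 ng/mL) ≈ 0.380

0.380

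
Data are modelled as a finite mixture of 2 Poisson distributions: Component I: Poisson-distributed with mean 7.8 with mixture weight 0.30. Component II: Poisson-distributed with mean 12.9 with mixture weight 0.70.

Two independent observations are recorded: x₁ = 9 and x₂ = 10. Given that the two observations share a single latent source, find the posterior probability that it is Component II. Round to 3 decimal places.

Posterior ∝ prior × likelihood, so P(k | x) ∝ π_k f_k(x); normalise over all components.
Since both observations come from the same component, the likelihood for component k is f_k(x₁)·f_k(x₂).
  L_I = [e^(−7.8)·7.8^9/9! = 0.120668] × [0.0941209] = 0.0113574
  L_II = [e^(−12.9)·12.9^9/9! = 0.0680998] × [0.0878487] = 0.00598247
Multiply by the mixture weights:
  π_I·L_I = 0.30 × 0.0113574 = 0.00340721
  π_II·L_II = 0.70 × 0.00598247 = 0.00418773
Evidence: 0.00340721 + 0.00418773 = 0.00759494
So the posterior for Component II is 0.00418773 / 0.00759494 ≈ 0.551.

0.551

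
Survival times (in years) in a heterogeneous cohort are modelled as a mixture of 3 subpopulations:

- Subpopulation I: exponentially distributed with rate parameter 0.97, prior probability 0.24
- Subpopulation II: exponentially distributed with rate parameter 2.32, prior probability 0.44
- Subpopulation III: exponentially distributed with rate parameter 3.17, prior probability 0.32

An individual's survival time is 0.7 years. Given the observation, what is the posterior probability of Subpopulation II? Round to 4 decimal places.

Posterior ∝ prior × likelihood, so P(k | x) ∝ w_k f_k(x); normalise over all components.
Exponential densities:
  L_I = 0.49191
  L_II = 0.457292
  L_III = 0.344635
Unnormalised posteriors:
  w_I·L_I = 0.24 × 0.49191 = 0.118058
  w_II·L_II = 0.44 × 0.457292 = 0.201209
  w_III·L_III = 0.32 × 0.344635 = 0.110283
Denominator: 0.118058 + 0.201209 + 0.110283 = 0.42955
Responsibility of Subpopulation II: 0.201209 / 0.42955 ≈ 0.4684

0.4684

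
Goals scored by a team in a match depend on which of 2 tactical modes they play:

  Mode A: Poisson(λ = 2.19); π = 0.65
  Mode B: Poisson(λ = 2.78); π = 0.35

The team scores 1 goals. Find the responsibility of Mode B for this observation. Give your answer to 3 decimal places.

The responsibility of component k is P(Z=k) f_k(x) divided by Σ_j P(Z=j) f_j(x).
Evaluate each component's likelihood at the observed value:
  L_A = 0.245098
  L_B = 0.172467
Weight by the priors:
  P(Z=A)·L_A = 0.65 × 0.245098 = 0.159313
  P(Z=B)·L_B = 0.35 × 0.172467 = 0.0603635
Denominator: 0.159313 + 0.0603635 = 0.219677
Responsibility of Mode B: 0.0603635 / 0.219677 ≈ 0.275

0.275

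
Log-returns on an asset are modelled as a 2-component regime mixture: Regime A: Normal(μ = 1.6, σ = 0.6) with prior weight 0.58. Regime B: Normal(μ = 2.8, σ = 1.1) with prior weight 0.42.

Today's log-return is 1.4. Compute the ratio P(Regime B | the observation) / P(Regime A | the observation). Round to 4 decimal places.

0.1858

Since P(k|x) ∝ P(Z=k) f_k(x), the posterior odds are P(Z=i) f_i(x) / (P(Z=j) f_j(x)).
Normal densities:
  L_A = 0.628972
  L_B = 0.161352
Odds = (0.42/0.58) × (0.161352/0.628972) = 0.724138 × 0.256533 ≈ 0.1858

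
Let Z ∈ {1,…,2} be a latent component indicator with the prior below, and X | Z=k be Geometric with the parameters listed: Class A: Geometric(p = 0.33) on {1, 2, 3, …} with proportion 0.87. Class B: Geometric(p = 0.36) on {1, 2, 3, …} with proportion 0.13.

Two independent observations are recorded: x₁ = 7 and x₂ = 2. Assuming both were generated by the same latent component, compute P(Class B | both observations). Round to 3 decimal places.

The responsibility of component k is π_k f_k(x) divided by Σ_j π_j f_j(x).
Since both observations come from the same component, the likelihood for component k is f_k(x₁)·f_k(x₂).
  f_A = [0.0298513] × [0.2211] = 0.00660011
  f_B = [0.024739] × [0.2304] = 0.00569987
Weight by the priors:
  π_A·f_A = 0.87 × 0.00660011 = 0.0057421
  π_B·f_B = 0.13 × 0.00569987 = 0.000740983
Marginal: 0.0057421 + 0.000740983 = 0.00648308
Responsibility of Class B: 0.000740983 / 0.00648308 ≈ 0.114

0.114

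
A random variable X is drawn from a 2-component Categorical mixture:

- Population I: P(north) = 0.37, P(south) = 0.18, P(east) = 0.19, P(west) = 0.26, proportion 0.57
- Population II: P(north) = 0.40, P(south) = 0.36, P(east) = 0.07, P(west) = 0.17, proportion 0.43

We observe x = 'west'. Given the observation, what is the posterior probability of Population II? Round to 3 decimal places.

0.330

Apply Bayes' rule: the posterior for each component is proportional to its prior times its likelihood at x.
Evaluate each component's likelihood at the observed value:
  f_I = 0.26
  f_II = 0.17
Prior × likelihood for each component:
  w_I·f_I = 0.57 × 0.26 = 0.1482
  w_II·f_II = 0.43 × 0.17 = 0.0731
Marginal: 0.1482 + 0.0731 = 0.2213
P(Population II | the observation) ≈ 0.330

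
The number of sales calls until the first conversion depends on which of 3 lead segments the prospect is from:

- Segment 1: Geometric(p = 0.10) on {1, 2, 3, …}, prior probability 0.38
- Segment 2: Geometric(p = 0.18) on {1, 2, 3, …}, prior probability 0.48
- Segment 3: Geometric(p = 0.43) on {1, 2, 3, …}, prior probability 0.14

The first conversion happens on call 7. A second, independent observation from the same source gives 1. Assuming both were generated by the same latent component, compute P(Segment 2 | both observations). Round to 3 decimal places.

0.619

Posterior ∝ prior × likelihood, so P(k | x) ∝ w_k f_k(x); normalise over all components.
Since both observations come from the same component, the likelihood for component k is f_k(x₁)·f_k(x₂).
  f_1 = [0.10·(1−0.10)^6 = 0.10·0.531441 = 0.0531441] × [0.1] = 0.00531441
  f_2 = [0.18·(1−0.18)^6 = 0.18·0.304007 = 0.0547212] × [0.18] = 0.00984982
  f_3 = [0.43·(1−0.43)^6 = 0.43·0.0342964 = 0.0147475] × [0.43] = 0.00634141
Unnormalised posteriors:
  w_1·f_1 = 0.38 × 0.00531441 = 0.00201948
  w_2·f_2 = 0.48 × 0.00984982 = 0.00472791
  w_3·f_3 = 0.14 × 0.00634141 = 0.000887798
Sum: 0.00201948 + 0.00472791 + 0.000887798 = 0.00763519
So the posterior for Segment 2 is 0.00472791 / 0.00763519 ≈ 0.619.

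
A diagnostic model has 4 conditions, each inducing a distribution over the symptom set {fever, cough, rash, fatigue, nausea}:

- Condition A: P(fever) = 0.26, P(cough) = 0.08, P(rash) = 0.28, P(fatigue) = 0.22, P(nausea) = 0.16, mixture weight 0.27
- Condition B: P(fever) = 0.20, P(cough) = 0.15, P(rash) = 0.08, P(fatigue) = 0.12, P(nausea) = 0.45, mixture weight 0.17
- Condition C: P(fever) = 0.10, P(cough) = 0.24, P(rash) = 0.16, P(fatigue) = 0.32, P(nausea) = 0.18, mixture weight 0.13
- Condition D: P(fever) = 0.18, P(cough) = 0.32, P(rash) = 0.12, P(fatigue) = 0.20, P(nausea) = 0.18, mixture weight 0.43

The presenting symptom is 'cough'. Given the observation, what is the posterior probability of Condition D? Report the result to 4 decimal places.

0.6373

Posterior ∝ prior × likelihood, so P(k | x) ∝ P(Z=k) f_k(x); normalise over all components.
Evaluate each component's likelihood at the observed value:
  f_A = 0.08
  f_B = 0.15
  f_C = 0.24
  f_D = 0.32
Weight by the priors:
  P(Z=A)·f_A = 0.27 × 0.08 = 0.0216
  P(Z=B)·f_B = 0.17 × 0.15 = 0.0255
  P(Z=C)·f_C = 0.13 × 0.24 = 0.0312
  P(Z=D)·f_D = 0.43 × 0.32 = 0.1376
Marginal: 0.0216 + 0.0255 + 0.0312 + 0.1376 = 0.2159
P(Condition D | the observation) ≈ 0.6373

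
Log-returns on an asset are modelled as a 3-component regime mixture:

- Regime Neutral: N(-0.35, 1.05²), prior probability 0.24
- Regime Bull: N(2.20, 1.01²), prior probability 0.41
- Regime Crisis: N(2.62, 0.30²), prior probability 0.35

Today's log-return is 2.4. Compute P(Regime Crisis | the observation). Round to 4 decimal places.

0.6874

The responsibility of component k is w_k f_k(x) divided by Σ_j w_j f_j(x).
Component likelihoods at x = 2.4:
  L_Neutral = (1/(1.05·√(2π)))·exp(−(2.4−-0.35)²/(2·1.05²)) = 0.379945·exp(-3.42971) = 0.0123089
  L_Bull = (1/(1.01·√(2π)))·exp(−(2.4−2.20)²/(2·1.01²)) = 0.394992·exp(-0.01961) = 0.387324
  L_Crisis = (1/(0.30·√(2π)))·exp(−(2.4−2.62)²/(2·0.30²)) = 1.329808·exp(-0.26889) = 1.01628
Multiply by the mixture weights:
  w_Neutral·L_Neutral = 0.24 × 0.0123089 = 0.00295413
  w_Bull·L_Bull = 0.41 × 0.387324 = 0.158803
  w_Crisis·L_Crisis = 0.35 × 1.01628 = 0.355697
Marginal: 0.00295413 + 0.158803 + 0.355697 = 0.517454
P(Regime Crisis | the observation) ≈ 0.6874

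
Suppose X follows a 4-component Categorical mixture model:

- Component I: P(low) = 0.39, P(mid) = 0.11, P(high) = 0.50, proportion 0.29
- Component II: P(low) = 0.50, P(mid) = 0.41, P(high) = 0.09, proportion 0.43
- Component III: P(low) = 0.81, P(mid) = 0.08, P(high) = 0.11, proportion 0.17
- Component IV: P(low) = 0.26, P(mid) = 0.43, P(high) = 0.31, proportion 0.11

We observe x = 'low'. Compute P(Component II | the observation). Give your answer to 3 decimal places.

The responsibility of component k is π_k f_k(x) divided by Σ_j π_j f_j(x).
Component likelihoods at x = 'low':
  p_I = P(low | comp) = 0.39
  p_II = P(low | comp) = 0.50
  p_III = P(low | comp) = 0.81
  p_IV = P(low | comp) = 0.26
Prior × likelihood for each component:
  π_I·p_I = 0.29 × 0.39 = 0.1131
  π_II·p_II = 0.43 × 0.5 = 0.215
  π_III·p_III = 0.17 × 0.81 = 0.1377
  π_IV·p_IV = 0.11 × 0.26 = 0.0286
Denominator: 0.1131 + 0.215 + 0.1377 + 0.0286 = 0.4944
P(Component II | 'low') = 0.215 / 0.4944 ≈ 0.435

0.435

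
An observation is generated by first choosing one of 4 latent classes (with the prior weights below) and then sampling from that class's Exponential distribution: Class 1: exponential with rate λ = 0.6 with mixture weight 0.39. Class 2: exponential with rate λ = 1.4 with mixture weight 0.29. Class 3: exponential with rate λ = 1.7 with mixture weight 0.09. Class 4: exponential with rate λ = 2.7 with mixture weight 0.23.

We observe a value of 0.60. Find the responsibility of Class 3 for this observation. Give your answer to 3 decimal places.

0.107

By Bayes' theorem, P(k | x) = π_k f_k(x) / Σ_j π_j f_j(x).
Exponential densities:
  p_1 = 0.6·e^(−0.6·0.60) = 0.6·e^(−0.3600) = 0.418606
  p_2 = 1.4·e^(−1.4·0.60) = 1.4·e^(−0.8400) = 0.604395
  p_3 = 1.7·e^(−1.7·0.60) = 1.7·e^(−1.0200) = 0.613011
  p_4 = 2.7·e^(−2.7·0.60) = 2.7·e^(−1.6200) = 0.534326
Multiply by the mixture weights:
  π_1·p_1 = 0.39 × 0.418606 = 0.163256
  π_2·p_2 = 0.29 × 0.604395 = 0.175274
  π_3·p_3 = 0.09 × 0.613011 = 0.055171
  π_4·p_4 = 0.23 × 0.534326 = 0.122895
Sum: 0.163256 + 0.175274 + 0.055171 + 0.122895 = 0.516597
So the posterior for Class 3 is 0.055171 / 0.516597 ≈ 0.107.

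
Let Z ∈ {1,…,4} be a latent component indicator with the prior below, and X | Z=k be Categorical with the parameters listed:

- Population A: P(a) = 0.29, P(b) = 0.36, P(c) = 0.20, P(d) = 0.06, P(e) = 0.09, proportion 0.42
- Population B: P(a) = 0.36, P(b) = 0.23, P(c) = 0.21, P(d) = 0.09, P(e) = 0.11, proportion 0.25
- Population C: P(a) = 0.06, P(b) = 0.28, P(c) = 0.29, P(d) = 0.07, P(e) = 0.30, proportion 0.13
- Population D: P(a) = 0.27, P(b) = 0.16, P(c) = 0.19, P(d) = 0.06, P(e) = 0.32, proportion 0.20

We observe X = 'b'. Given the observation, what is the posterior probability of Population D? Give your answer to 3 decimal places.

0.115

The responsibility of component k is P(Z=k) f_k(x) divided by Σ_j P(Z=j) f_j(x).
Component likelihoods at x = 'b':
  p_A = P(b | comp) = 0.36
  p_B = P(b | comp) = 0.23
  p_C = P(b | comp) = 0.28
  p_D = P(b | comp) = 0.16
Multiply by the mixture weights:
  P(Z=A)·p_A = 0.42 × 0.36 = 0.1512
  P(Z=B)·p_B = 0.25 × 0.23 = 0.0575
  P(Z=C)·p_C = 0.13 × 0.28 = 0.0364
  P(Z=D)·p_D = 0.20 × 0.16 = 0.032
Marginal: 0.1512 + 0.0575 + 0.0364 + 0.032 = 0.2771
P(Population D | the observation) = 0.032 / 0.2771 ≈ 0.115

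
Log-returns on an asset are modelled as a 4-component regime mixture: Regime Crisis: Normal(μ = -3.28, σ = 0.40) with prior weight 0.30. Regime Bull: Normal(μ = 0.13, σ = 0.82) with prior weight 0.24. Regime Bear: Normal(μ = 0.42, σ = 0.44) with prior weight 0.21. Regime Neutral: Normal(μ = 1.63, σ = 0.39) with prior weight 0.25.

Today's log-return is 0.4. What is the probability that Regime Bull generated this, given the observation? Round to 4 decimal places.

By Bayes' theorem, P(k | x) = P(Z=k) f_k(x) / Σ_j P(Z=j) f_j(x).
Component likelihoods at x = 0.4:
  f_Crisis = (1/(0.40·√(2π)))·exp(−(0.4−-3.28)²/(2·0.40²)) = 0.997356·exp(-42.32000) = 4.16397e-19
  f_Bull = (1/(0.82·√(2π)))·exp(−(0.4−0.13)²/(2·0.82²)) = 0.486515·exp(-0.05421) = 0.460844
  f_Bear = (1/(0.44·√(2π)))·exp(−(0.4−0.42)²/(2·0.44²)) = 0.906687·exp(-0.00103) = 0.905751
  f_Neutral = (1/(0.39·√(2π)))·exp(−(0.4−1.63)²/(2·0.39²)) = 1.022929·exp(-4.97337) = 0.00707843
Unnormalised posteriors:
  P(Z=Crisis)·f_Crisis = 0.30 × 4.16397e-19 = 1.24919e-19
  P(Z=Bull)·f_Bull = 0.24 × 0.460844 = 0.110602
  P(Z=Bear)·f_Bear = 0.21 × 0.905751 = 0.190208
  P(Z=Neutral)·f_Neutral = 0.25 × 0.00707843 = 0.00176961
Normaliser: 1.24919e-19 + 0.110602 + 0.190208 + 0.00176961 = 0.30258
P(Regime Bull | data) ≈ 0.3655

0.3655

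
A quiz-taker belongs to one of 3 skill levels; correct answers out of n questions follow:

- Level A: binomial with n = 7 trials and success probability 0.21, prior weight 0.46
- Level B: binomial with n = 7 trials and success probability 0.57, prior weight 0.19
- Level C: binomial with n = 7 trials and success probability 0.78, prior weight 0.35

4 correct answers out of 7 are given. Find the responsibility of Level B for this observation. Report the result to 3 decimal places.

P(component k | x) = π_k·f_k(x) / marginal(x), where marginal(x) = Σ_j π_j·f_j(x).
Evaluate each component's likelihood at the observed value:
  p_A = C(7,4)·0.21^4·0.79^3 = 35·0.00194481·0.493039 = 0.0335604
  p_B = C(7,4)·0.57^4·0.43^3 = 35·0.10556·0.079507 = 0.293747
  p_C = C(7,4)·0.78^4·0.22^3 = 35·0.370151·0.010648 = 0.137948
Weight by the priors:
  π_A·p_A = 0.46 × 0.0335604 = 0.0154378
  π_B·p_B = 0.19 × 0.293747 = 0.0558119
  π_C·p_C = 0.35 × 0.137948 = 0.0482817
Marginal: 0.0154378 + 0.0558119 + 0.0482817 = 0.119531
P(Level B | x) = 0.0558119 / 0.119531 ≈ 0.467

0.467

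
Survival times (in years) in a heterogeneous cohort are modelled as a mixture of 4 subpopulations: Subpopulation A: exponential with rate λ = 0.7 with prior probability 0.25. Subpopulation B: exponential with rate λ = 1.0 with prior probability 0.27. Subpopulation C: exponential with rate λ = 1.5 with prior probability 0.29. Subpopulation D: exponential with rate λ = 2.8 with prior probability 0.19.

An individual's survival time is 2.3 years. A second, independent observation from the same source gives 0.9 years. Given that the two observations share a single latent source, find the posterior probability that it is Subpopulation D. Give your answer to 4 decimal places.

0.0065

The responsibility of component k is w_k f_k(x) divided by Σ_j w_j f_j(x).
Since both observations come from the same component, the likelihood for component k is f_k(x₁)·f_k(x₂).
  p_A = [0.7·e^(−0.7·2.3) = 0.7·e^(−1.6100) = 0.139921] × [0.372814] = 0.0521647
  p_B = [1.0·e^(−1.0·2.3) = 1.0·e^(−2.3000) = 0.100259] × [0.40657] = 0.0407622
  p_C = [1.5·e^(−1.5·2.3) = 1.5·e^(−3.4500) = 0.0476185] × [0.38886] = 0.0185169
  p_D = [2.8·e^(−2.8·2.3) = 2.8·e^(−6.4400) = 0.00446994] × [0.225287] = 0.00100702
Multiply by the mixture weights:
  w_A·p_A = 0.25 × 0.0521647 = 0.0130412
  w_B·p_B = 0.27 × 0.0407622 = 0.0110058
  w_C·p_C = 0.29 × 0.0185169 = 0.00536991
  w_D·p_D = 0.19 × 0.00100702 = 0.000191334
Marginal: 0.0130412 + 0.0110058 + 0.00536991 + 0.000191334 = 0.0296082
P(Subpopulation D | data) = 0.000191334 / 0.0296082 ≈ 0.0065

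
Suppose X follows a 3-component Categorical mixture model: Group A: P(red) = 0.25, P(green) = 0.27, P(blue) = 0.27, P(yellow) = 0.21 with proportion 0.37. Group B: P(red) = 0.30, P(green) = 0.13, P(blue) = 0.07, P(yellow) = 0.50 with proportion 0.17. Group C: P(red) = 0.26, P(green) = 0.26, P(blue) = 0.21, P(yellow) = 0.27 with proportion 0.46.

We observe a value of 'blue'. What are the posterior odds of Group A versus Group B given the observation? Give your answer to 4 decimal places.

8.3950

Since P(k|x) ∝ w_k f_k(x), the posterior odds are w_i f_i(x) / (w_j f_j(x)).
Categorical probabilities:
  L_A = P(blue | comp) = 0.27
  L_B = P(blue | comp) = 0.07
  L_C = P(blue | comp) = 0.21
0.0999 / 0.0119 ≈ 8.3950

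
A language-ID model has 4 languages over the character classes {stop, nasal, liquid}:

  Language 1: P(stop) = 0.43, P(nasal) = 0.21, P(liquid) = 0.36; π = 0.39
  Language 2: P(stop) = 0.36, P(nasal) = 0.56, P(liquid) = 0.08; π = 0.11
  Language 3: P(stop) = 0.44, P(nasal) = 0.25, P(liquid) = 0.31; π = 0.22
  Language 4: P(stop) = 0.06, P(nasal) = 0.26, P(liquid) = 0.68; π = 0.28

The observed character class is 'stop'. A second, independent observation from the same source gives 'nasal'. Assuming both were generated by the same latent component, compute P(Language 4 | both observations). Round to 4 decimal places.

0.0508

Posterior ∝ prior × likelihood, so P(k | x) ∝ w_k f_k(x); normalise over all components.
Since both observations come from the same component, the likelihood for component k is f_k(x₁)·f_k(x₂).
  L_1 = [0.43] × [0.21] = 0.0903
  L_2 = [0.36] × [0.56] = 0.2016
  L_3 = [0.44] × [0.25] = 0.11
  L_4 = [0.06] × [0.26] = 0.0156
Unnormalised posteriors:
  w_1·L_1 = 0.39 × 0.0903 = 0.035217
  w_2·L_2 = 0.11 × 0.2016 = 0.022176
  w_3·L_3 = 0.22 × 0.11 = 0.0242
  w_4·L_4 = 0.28 × 0.0156 = 0.004368
Marginal: 0.035217 + 0.022176 + 0.0242 + 0.004368 = 0.085961
P(Language 4 | x₁,x₂) = 0.004368 / 0.085961 ≈ 0.0508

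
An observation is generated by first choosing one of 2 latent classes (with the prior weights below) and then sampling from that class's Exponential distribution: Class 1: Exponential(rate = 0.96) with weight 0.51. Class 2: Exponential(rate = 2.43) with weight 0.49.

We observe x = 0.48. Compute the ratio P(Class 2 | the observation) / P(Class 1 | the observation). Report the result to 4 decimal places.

Only the two components matter; the odds are (w_i f_i(x)) / (w_j f_j(x)).
Component likelihoods at x = 0.48:
  f_1 = 0.96·e^(−0.96·0.48) = 0.96·e^(−0.4608) = 0.605548
  f_2 = 2.43·e^(−2.43·0.48) = 2.43·e^(−1.1664) = 0.756912
Posterior odds = (w_2·f_2) / (w_1·f_1) = (0.49·0.756912) / (0.51·0.605548) = 0.370887 / 0.308829 ≈ 1.2009

1.2009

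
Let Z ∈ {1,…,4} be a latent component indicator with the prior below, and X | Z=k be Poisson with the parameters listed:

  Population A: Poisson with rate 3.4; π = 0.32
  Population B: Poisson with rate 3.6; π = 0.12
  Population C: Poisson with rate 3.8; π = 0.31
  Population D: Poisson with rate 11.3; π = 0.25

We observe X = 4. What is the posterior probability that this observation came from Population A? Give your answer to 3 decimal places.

0.411

Posterior ∝ prior × likelihood, so P(k | x) ∝ π_k f_k(x); normalise over all components.
Component likelihoods at x = 4:
  p_A = 0.185825
  p_B = 0.191222
  p_C = 0.194359
  p_D = 0.00840572
Multiply by the mixture weights:
  π_A·p_A = 0.32 × 0.185825 = 0.0594639
  π_B·p_B = 0.12 × 0.191222 = 0.0229467
  π_C·p_C = 0.31 × 0.194359 = 0.0602512
  π_D·p_D = 0.25 × 0.00840572 = 0.00210143
Normaliser: 0.0594639 + 0.0229467 + 0.0602512 + 0.00210143 = 0.144763
P(Population A | x) = 0.0594639 / 0.144763 ≈ 0.411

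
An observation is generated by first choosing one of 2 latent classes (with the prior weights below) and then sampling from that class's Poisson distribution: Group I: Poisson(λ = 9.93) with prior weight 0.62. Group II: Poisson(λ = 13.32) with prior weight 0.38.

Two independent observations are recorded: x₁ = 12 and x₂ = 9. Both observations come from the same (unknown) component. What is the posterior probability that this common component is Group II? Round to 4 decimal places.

0.2494

The responsibility of component k is P(Z=k) f_k(x) divided by Σ_j P(Z=j) f_j(x).
Since both observations come from the same component, the likelihood for component k is f_k(x₁)·f_k(x₂).
  p_I = [e^(−9.93)·9.93^12/12! = 0.093435] × [0.125961] = 0.0117692
  p_II = [e^(−13.32)·13.32^12/12! = 0.106884] × [0.0596997] = 0.00638093
Prior × likelihood for each component:
  P(Z=I)·p_I = 0.62 × 0.0117692 = 0.00729688
  P(Z=II)·p_II = 0.38 × 0.00638093 = 0.00242475
Denominator: 0.00729688 + 0.00242475 = 0.00972164
P(Group II | data) = 0.00242475 / 0.00972164 ≈ 0.2494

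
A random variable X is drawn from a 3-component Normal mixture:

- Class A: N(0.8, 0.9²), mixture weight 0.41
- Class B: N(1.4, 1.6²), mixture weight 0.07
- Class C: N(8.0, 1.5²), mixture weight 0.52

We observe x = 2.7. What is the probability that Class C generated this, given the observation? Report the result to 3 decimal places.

0.008

P(component k | x) = w_k·f_k(x) / marginal(x), where marginal(x) = Σ_j w_j·f_j(x).
Normal densities:
  f_A = (1/(0.9·√(2π)))·exp(−(2.7−0.8)²/(2·0.9²)) = 0.443269·exp(-2.22840) = 0.0477406
  f_B = (1/(1.6·√(2π)))·exp(−(2.7−1.4)²/(2·1.6²)) = 0.249339·exp(-0.33008) = 0.179242
  f_C = (1/(1.5·√(2π)))·exp(−(2.7−8.0)²/(2·1.5²)) = 0.265962·exp(-6.24222) = 0.000517435
Unnormalised posteriors:
  w_A·f_A = 0.41 × 0.0477406 = 0.0195736
  w_B·f_B = 0.07 × 0.179242 = 0.0125469
  w_C·f_C = 0.52 × 0.000517435 = 0.000269066
Denominator: 0.0195736 + 0.0125469 + 0.000269066 = 0.0323896
P(Class C | the observation) = 0.000269066 / 0.0323896 ≈ 0.008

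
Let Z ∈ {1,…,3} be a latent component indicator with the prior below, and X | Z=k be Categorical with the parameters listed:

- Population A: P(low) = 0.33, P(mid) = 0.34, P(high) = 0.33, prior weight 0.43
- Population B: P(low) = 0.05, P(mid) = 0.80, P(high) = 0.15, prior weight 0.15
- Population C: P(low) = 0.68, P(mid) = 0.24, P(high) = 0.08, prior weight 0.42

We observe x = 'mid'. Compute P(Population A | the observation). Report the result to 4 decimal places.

0.3984

By Bayes' theorem, P(k | x) = π_k f_k(x) / Σ_j π_j f_j(x).
Component likelihoods at x = 'mid':
  L_A = P(mid | comp) = 0.34
  L_B = P(mid | comp) = 0.80
  L_C = P(mid | comp) = 0.24
Prior × likelihood for each component:
  π_A·L_A = 0.43 × 0.34 = 0.1462
  π_B·L_B = 0.15 × 0.8 = 0.12
  π_C·L_C = 0.42 × 0.24 = 0.1008
Normaliser: 0.1462 + 0.12 + 0.1008 = 0.367
P(Population A | the observation) ≈ 0.3984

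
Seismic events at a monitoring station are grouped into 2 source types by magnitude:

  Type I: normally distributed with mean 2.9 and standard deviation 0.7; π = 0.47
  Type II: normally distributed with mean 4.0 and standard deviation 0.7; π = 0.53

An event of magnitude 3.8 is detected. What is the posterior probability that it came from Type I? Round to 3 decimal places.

0.288

Posterior ∝ prior × likelihood, so P(k | x) ∝ π_k f_k(x); normalise over all components.
Component likelihoods at x = 3.8:
  f_I = 0.249376
  f_II = 0.547124
Weight by the priors:
  π_I·f_I = 0.47 × 0.249376 = 0.117207
  π_II·f_II = 0.53 × 0.547124 = 0.289976
Evidence: 0.117207 + 0.289976 = 0.407182
So the posterior for Type I is 0.117207 / 0.407182 ≈ 0.288.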